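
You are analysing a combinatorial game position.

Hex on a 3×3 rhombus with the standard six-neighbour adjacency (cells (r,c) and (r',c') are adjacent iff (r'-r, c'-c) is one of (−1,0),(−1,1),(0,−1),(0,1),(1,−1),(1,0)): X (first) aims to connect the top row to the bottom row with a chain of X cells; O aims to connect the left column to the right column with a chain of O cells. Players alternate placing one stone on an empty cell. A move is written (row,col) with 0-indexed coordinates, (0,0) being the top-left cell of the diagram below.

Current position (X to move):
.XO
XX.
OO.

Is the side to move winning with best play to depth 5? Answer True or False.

[.XO/XX./OO.] X move#1: (0,0):-1/XXO/XX./OO.*, (1,2):-1/.XO/XXX/OO., (2,2):-1/.XO/XX./OOX
[XXO/XX./OO.] O move#2: (1,2):+1/XXO/XXO/OO.*, (2,2):+1/XXO/XX./OOO
[XXO/XXO/OO.] end (terminal -1, X#3); searched .XO/XX./OO. to 5

X winning at [.XO/XX./OO.]: False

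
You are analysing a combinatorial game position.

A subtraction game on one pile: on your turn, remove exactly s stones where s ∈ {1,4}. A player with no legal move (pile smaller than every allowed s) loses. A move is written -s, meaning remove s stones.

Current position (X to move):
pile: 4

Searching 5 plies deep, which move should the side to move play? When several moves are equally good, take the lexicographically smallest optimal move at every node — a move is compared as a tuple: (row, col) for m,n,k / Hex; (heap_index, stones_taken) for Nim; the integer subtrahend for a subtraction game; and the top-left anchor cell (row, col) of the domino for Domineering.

X's best at [4]: -4

ply 1, X at 4 | -1=-1→3; -4=+1→0*
ply 2: 0 is terminal -1 (O); from 4 depth 5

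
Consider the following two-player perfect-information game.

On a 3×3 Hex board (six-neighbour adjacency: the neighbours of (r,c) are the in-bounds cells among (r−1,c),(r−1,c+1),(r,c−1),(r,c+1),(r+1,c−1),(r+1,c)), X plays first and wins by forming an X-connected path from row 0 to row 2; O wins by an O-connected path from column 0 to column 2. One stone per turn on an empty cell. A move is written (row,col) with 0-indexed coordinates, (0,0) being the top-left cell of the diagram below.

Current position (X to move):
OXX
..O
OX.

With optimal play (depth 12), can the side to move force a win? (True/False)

[OXX/..O/OX.] X move#1: (1,0):-1/OXX/X.O/OX., (1,1):+1/OXX/.XO/OX.*, (2,2):-1/OXX/..O/OXX
[OXX/.XO/OX.] end (terminal -1, O#2); searched OXX/..O/OX. to 12

X winning at [OXX/..O/OX.]: True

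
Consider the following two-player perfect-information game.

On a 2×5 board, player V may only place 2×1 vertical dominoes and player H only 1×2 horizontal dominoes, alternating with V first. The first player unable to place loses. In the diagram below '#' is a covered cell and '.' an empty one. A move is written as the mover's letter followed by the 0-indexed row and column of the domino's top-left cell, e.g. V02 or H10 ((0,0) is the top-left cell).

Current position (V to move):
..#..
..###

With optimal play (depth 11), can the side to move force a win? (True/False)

[..#../..###] V move#1: V00:+1/#.#../#.###*, V01:+1/.##../.####
[#.#../#.###] H move#2: H03:-1/#.###/#.###*
[#.###/#.###] V move#3: V01:+1/#####/#####*
[#####/#####] end (terminal -1, H#4); searched ..#../..### to 11

V winning at [..#../..###]: True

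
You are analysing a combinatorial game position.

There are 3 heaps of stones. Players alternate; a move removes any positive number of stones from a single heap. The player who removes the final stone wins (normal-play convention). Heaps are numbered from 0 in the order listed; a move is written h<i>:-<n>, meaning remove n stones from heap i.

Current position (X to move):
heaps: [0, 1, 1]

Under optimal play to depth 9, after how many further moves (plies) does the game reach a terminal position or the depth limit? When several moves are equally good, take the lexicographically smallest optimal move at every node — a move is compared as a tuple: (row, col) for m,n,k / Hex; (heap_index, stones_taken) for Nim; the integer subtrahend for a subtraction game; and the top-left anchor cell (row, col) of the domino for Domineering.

PV length from [(0,1,1)]: 2 plies

[(0,1,1)] X move#1: h1:-1:-1/(0,0,1)*, h2:-1:-1/(0,1,0)
[(0,0,1)] O move#2: h2:-1:+1/(0,0,0)*
[(0,0,0)] end (terminal -1, X#3); searched (0,1,1) to 9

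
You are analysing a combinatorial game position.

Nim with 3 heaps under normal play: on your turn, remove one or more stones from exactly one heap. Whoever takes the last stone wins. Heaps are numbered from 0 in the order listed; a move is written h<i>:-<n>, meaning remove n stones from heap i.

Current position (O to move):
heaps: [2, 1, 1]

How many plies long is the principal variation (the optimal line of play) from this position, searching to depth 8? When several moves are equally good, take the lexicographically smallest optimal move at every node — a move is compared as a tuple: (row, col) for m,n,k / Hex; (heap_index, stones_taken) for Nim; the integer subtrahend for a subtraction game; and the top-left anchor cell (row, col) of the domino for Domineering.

PV length from [(2,1,1)]: 3 plies

[(2,1,1)] O move#1: h0:-1:-1/(1,1,1), h0:-2:+1/(0,1,1)*, h1:-1:-1/(2,0,1), h2:-1:-1/(2,1,0)
[(0,1,1)] X move#2: h1:-1:-1/(0,0,1)*, h2:-1:-1/(0,1,0)
[(0,0,1)] O move#3: h2:-1:+1/(0,0,0)*
[(0,0,0)] end (terminal -1, X#4); searched (2,1,1) to 8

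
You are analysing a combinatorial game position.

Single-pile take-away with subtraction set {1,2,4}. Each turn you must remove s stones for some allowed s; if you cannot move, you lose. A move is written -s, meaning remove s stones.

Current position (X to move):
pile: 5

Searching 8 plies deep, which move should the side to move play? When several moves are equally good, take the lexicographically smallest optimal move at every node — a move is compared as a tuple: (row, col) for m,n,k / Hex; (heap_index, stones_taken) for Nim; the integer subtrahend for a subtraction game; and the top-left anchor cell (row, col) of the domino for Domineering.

X's best at [5]: -2

ply 1, X at 5 | -1=-1→4; -2=+1→3*; -4=-1→1
ply 2, O at 3 | -1=-1→2*; -2=-1→1
ply 3, X at 2 | -1=-1→1; -2=+1→0*
ply 4: 0 is terminal -1 (O); from 5 depth 8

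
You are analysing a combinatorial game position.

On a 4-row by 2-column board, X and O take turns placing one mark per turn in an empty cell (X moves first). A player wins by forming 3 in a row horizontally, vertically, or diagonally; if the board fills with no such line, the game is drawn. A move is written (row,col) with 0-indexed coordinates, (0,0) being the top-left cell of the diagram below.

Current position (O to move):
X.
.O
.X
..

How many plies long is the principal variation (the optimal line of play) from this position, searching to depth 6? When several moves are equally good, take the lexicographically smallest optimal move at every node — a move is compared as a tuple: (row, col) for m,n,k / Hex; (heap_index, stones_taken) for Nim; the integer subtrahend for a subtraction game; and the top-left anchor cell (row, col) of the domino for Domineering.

PV length from [X./.O/.X/..]: 5 plies

[X./.O/.X/..] O move#1: (0,1):+0/XO/.O/.X/..*, (1,0):+0/X./OO/.X/.., (2,0):+0/X./.O/OX/.., (3,0):+0/X./.O/.X/O., (3,1):+0/X./.O/.X/.O
[XO/.O/.X/..] X move#2: (1,0):+0/XO/XO/.X/..*, (2,0):+0/XO/.O/XX/.., (3,0):+0/XO/.O/.X/X., (3,1):+0/XO/.O/.X/.X
[XO/XO/.X/..] O move#3: (2,0):+0/XO/XO/OX/..*, (3,0):-1/XO/XO/.X/O., (3,1):-1/XO/XO/.X/.O
[XO/XO/OX/..] X move#4: (3,0):+0/XO/XO/OX/X.*, (3,1):+0/XO/XO/OX/.X
[XO/XO/OX/X.] O move#5: (3,1):+0/XO/XO/OX/XO*
[XO/XO/OX/XO] end (terminal +0, X#6); searched X./.O/.X/.. to 6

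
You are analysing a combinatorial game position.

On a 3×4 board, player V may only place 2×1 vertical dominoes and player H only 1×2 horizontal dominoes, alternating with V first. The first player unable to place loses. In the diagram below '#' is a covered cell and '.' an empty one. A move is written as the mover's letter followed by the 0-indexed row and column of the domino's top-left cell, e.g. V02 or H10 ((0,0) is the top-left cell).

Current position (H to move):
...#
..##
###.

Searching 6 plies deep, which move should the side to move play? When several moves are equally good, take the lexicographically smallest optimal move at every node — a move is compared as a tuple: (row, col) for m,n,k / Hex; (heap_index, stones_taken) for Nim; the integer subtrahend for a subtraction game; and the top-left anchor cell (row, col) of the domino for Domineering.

H's best at [...#/..##/###.]: H00

p1 H@[...#/..##/###.]: H00[##.#/..##/###.]+1* H01[.###/..##/###.]-1 H10[...#/####/###.]+1
p2 V@[##.#/..##/###.] terminal -1; root [...#/..##/###.] d6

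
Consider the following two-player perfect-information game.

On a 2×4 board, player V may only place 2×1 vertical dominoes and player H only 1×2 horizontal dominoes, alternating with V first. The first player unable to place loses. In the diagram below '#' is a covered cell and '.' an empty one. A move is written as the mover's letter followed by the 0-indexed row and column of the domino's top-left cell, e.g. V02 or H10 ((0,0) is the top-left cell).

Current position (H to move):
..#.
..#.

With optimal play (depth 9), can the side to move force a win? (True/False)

H winning at [..#./..#.]: True

ply 1, H at ..#./..#. | H00=+1→###./..#.*; H10=+1→..#./###.
ply 2, V at ###./..#. | V03=-1→####/..##*
ply 3, H at ####/..## | H10=+1→####/####*
ply 4: ####/#### is terminal -1 (V); from ..#./..#. depth 9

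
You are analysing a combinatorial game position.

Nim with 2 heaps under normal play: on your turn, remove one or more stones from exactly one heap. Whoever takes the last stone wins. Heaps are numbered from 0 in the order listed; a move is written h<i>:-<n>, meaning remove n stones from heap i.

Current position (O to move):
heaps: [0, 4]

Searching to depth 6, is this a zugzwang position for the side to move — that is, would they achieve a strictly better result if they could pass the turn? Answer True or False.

[(0,4)] O move#1: h1:-1:-1/(0,3), h1:-2:-1/(0,2), h1:-3:-1/(0,1), h1:-4:+1/(0,0)*
[(0,0)] end (terminal -1, X#2); searched (0,4) to 6
pass branch (X moves first from the same position):
  | [(0,4)] X move#1: h1:-1:-1/(0,3), h1:-2:-1/(0,2), h1:-3:-1/(0,1), h1:-4:+1/(0,0)*
  | [(0,0)] end (terminal -1, O#2); searched (0,4) to 6
O moving scores +1; O passing scores -1

zugzwang((0,4), O) = False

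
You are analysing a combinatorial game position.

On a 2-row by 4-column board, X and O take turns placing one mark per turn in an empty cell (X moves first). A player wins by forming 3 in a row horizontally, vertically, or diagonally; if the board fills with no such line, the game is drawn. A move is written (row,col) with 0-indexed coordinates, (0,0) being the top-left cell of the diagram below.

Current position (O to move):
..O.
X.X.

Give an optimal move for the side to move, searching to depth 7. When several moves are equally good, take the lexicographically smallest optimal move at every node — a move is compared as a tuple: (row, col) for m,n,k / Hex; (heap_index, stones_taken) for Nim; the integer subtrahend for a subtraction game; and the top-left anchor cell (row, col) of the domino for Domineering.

[..O./X.X.] O move#1: (0,0):-1/O.O./X.X., (0,1):-1/.OO./X.X., (0,3):-1/..OO/X.X., (1,1):+0/..O./XOX.*, (1,3):-1/..O./X.XO
[..O./XOX.] X move#2: (0,0):+0/X.O./XOX.*, (0,1):+0/.XO./XOX., (0,3):+0/..OX/XOX., (1,3):-1/..O./XOXX
[X.O./XOX.] O move#3: (0,1):+0/XOO./XOX.*, (0,3):+0/X.OO/XOX., (1,3):+0/X.O./XOXO
[XOO./XOX.] X move#4: (0,3):+0/XOOX/XOX.*, (1,3):-1/XOO./XOXX
[XOOX/XOX.] O move#5: (1,3):+0/XOOX/XOXO*
[XOOX/XOXO] end (terminal +0, X#6); searched ..O./X.X. to 7

O's best at [..O./X.X.]: (1,1)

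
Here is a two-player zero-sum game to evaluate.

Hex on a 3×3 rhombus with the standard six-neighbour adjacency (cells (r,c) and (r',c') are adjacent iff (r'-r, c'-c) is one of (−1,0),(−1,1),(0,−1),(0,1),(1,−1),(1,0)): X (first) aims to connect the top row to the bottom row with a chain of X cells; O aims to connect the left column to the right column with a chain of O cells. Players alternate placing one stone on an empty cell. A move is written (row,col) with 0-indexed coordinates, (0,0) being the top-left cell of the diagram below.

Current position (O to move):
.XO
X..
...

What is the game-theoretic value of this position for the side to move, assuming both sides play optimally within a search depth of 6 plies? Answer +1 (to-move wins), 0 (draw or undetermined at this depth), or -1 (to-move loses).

value(.XO/X../..., O) = +1

[.XO/X../...] O move#1: (0,0):-1/OXO/X../..., (1,1):-1/.XO/XO./..., (1,2):-1/.XO/X.O/..., (2,0):+1/.XO/X../O..*, (2,1):-1/.XO/X../.O., (2,2):-1/.XO/X../..O
[.XO/X../O..] X move#2: (0,0):-1/XXO/X../O..*, (1,1):-1/.XO/XX./O.., (1,2):-1/.XO/X.X/O.., (2,1):-1/.XO/X../OX., (2,2):-1/.XO/X../O.X
[XXO/X../O..] O move#3: (1,1):+1/XXO/XO./O..*, (1,2):+1/XXO/X.O/O.., (2,1):+1/XXO/X../OO., (2,2):+1/XXO/X../O.O
[XXO/XO./O..] end (terminal -1, X#4); searched .XO/X../... to 6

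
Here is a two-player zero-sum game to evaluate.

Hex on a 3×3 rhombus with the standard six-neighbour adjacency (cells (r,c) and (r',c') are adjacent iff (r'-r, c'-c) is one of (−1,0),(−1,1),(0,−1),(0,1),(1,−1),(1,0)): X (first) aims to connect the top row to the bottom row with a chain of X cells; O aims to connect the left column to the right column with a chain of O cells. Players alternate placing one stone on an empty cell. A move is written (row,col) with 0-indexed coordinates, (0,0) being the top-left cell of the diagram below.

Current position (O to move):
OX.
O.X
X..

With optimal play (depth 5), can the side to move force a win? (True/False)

p1 O@[OX./O.X/X..]: (0,2)[OXO/O.X/X..]-1* (1,1)[OX./OOX/X..]-1 (2,1)[OX./O.X/XO.]-1 (2,2)[OX./O.X/X.O]-1
p2 X@[OXO/O.X/X..]: (1,1)[OXO/OXX/X..]+1* (2,1)[OXO/O.X/XX.]-1 (2,2)[OXO/O.X/X.X]-1
p3 O@[OXO/OXX/X..] terminal -1; root [OX./O.X/X..] d5

O winning at [OX./O.X/X..]: False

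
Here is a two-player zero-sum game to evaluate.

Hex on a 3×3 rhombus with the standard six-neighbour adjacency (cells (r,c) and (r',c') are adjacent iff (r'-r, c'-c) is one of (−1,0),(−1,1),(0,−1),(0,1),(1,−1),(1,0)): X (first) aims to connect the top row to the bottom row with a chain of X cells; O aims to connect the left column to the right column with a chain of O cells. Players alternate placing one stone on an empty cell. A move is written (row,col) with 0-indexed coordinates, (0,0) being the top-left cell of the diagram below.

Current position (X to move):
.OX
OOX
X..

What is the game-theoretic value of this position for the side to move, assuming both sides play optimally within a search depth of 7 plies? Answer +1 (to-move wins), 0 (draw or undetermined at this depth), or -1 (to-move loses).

value(.OX/OOX/X.., X) = +1

p1 X@[.OX/OOX/X..]: (0,0)[XOX/OOX/X..]+1* (2,1)[.OX/OOX/XX.]+1 (2,2)[.OX/OOX/X.X]+1
p2 O@[XOX/OOX/X..]: (2,1)[XOX/OOX/XO.]-1* (2,2)[XOX/OOX/X.O]-1
p3 X@[XOX/OOX/XO.]: (2,2)[XOX/OOX/XOX]+1*
p4 O@[XOX/OOX/XOX] terminal -1; root [.OX/OOX/X..] d7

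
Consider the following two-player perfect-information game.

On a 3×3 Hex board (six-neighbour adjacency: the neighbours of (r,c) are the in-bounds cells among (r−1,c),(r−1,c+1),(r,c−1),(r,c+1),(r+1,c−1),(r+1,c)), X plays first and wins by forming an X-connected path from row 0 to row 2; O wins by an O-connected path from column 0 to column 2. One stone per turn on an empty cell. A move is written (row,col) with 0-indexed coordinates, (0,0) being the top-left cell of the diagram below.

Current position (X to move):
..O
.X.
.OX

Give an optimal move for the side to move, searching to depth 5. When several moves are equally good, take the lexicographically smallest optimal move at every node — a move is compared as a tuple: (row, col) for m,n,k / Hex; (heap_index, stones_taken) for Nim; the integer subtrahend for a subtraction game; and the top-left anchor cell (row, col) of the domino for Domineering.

X's best at [..O/.X./.OX]: (0,0)

p1 X@[..O/.X./.OX]: (0,0)[X.O/.X./.OX]+1* (0,1)[.XO/.X./.OX]+1 (1,0)[..O/XX./.OX]+1 (1,2)[..O/.XX/.OX]-1 (2,0)[..O/.X./XOX]-1
p2 O@[X.O/.X./.OX]: (0,1)[XOO/.X./.OX]-1* (1,0)[X.O/OX./.OX]-1 (1,2)[X.O/.XO/.OX]-1 (2,0)[X.O/.X./OOX]-1
p3 X@[XOO/.X./.OX]: (1,0)[XOO/XX./.OX]+1* (1,2)[XOO/.XX/.OX]-1 (2,0)[XOO/.X./XOX]-1
p4 O@[XOO/XX./.OX]: (1,2)[XOO/XXO/.OX]-1* (2,0)[XOO/XX./OOX]-1
p5 X@[XOO/XXO/.OX]: (2,0)[XOO/XXO/XOX]+1*
p6 O@[XOO/XXO/XOX] terminal -1; root [..O/.X./.OX] d5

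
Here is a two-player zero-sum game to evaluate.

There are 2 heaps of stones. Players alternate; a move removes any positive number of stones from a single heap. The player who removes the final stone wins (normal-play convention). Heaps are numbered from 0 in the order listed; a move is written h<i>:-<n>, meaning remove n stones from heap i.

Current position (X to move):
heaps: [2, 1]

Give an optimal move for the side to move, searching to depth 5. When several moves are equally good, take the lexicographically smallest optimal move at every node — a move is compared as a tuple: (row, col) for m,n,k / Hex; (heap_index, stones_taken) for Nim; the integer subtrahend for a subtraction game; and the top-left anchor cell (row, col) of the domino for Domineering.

p1 X@[(2,1)]: h0:-1[(1,1)]+1* h0:-2[(0,1)]-1 h1:-1[(2,0)]-1
p2 O@[(1,1)]: h0:-1[(0,1)]-1* h1:-1[(1,0)]-1
p3 X@[(0,1)]: h1:-1[(0,0)]+1*
p4 O@[(0,0)] terminal -1; root [(2,1)] d5

X's best at [(2,1)]: h0:-1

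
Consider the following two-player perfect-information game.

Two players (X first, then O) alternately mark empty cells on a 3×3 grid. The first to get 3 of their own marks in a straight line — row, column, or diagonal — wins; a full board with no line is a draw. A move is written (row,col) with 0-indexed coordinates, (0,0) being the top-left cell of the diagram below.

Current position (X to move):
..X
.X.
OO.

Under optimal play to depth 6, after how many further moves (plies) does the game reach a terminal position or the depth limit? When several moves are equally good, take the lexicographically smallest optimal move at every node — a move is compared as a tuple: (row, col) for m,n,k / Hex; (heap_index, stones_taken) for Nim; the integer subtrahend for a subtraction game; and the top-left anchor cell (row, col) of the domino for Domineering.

ply 1, X at ..X/.X./OO. | (0,0)=-1→X.X/.X./OO.; (0,1)=-1→.XX/.X./OO.; (1,0)=-1→..X/XX./OO.; (1,2)=-1→..X/.XX/OO.; (2,2)=+1→..X/.X./OOX*
ply 2, O at ..X/.X./OOX | (0,0)=-1→O.X/.X./OOX*; (0,1)=-1→.OX/.X./OOX; (1,0)=-1→..X/OX./OOX; (1,2)=-1→..X/.XO/OOX
ply 3, X at O.X/.X./OOX | (0,1)=-1→OXX/.X./OOX; (1,0)=+0→O.X/XX./OOX; (1,2)=+1→O.X/.XX/OOX*
ply 4: O.X/.XX/OOX is terminal -1 (O); from ..X/.X./OO. depth 6

PV length from [..X/.X./OO.]: 3 plies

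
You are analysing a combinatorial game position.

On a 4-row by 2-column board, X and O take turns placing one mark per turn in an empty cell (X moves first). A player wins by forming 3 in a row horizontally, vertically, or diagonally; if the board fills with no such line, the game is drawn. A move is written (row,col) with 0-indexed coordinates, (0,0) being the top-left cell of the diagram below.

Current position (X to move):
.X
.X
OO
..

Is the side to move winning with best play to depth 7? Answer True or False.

p1 X@[.X/.X/OO/..]: (0,0)[XX/.X/OO/..]+0* (1,0)[.X/XX/OO/..]+0 (3,0)[.X/.X/OO/X.]+0 (3,1)[.X/.X/OO/.X]-1
p2 O@[XX/.X/OO/..]: (1,0)[XX/OX/OO/..]+0* (3,0)[XX/.X/OO/O.]+0 (3,1)[XX/.X/OO/.O]+0
p3 X@[XX/OX/OO/..]: (3,0)[XX/OX/OO/X.]+0* (3,1)[XX/OX/OO/.X]-1
p4 O@[XX/OX/OO/X.]: (3,1)[XX/OX/OO/XO]+0*
p5 X@[XX/OX/OO/XO] terminal +0; root [.X/.X/OO/..] d7

X winning at [.X/.X/OO/..]: False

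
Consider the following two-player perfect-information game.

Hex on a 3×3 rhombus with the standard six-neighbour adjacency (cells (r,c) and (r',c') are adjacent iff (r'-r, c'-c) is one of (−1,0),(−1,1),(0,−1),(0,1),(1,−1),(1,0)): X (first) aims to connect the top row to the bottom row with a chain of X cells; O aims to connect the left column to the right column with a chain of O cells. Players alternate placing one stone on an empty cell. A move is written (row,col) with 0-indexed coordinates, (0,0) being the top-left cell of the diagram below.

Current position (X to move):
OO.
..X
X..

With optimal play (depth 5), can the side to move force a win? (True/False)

X winning at [OO./..X/X..]: True

[OO./..X/X..] X move#1: (0,2):+1/OOX/..X/X..*, (1,0):-1/OO./X.X/X.., (1,1):-1/OO./.XX/X.., (2,1):-1/OO./..X/XX., (2,2):-1/OO./..X/X.X
[OOX/..X/X..] O move#2: (1,0):-1/OOX/O.X/X..*, (1,1):-1/OOX/.OX/X.., (2,1):-1/OOX/..X/XO., (2,2):-1/OOX/..X/X.O
[OOX/O.X/X..] X move#3: (1,1):+1/OOX/OXX/X..*, (2,1):+1/OOX/O.X/XX., (2,2):+1/OOX/O.X/X.X
[OOX/OXX/X..] end (terminal -1, O#4); searched OO./..X/X.. to 5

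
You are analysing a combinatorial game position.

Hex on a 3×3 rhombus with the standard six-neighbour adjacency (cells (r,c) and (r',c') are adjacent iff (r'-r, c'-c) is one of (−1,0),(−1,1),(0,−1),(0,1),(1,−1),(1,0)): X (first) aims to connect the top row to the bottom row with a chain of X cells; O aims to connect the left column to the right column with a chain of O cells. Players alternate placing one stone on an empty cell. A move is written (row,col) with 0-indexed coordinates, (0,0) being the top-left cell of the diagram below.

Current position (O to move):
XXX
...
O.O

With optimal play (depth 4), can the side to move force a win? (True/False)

O winning at [XXX/.../O.O]: True

p1 O@[XXX/.../O.O]: (1,0)[XXX/O../O.O]-1 (1,1)[XXX/.O./O.O]+1* (1,2)[XXX/..O/O.O]+1 (2,1)[XXX/.../OOO]+1
p2 X@[XXX/.O./O.O]: (1,0)[XXX/XO./O.O]-1* (1,2)[XXX/.OX/O.O]-1 (2,1)[XXX/.O./OXO]-1
p3 O@[XXX/XO./O.O]: (1,2)[XXX/XOO/O.O]+1* (2,1)[XXX/XO./OOO]+1
p4 X@[XXX/XOO/O.O] terminal -1; root [XXX/.../O.O] d4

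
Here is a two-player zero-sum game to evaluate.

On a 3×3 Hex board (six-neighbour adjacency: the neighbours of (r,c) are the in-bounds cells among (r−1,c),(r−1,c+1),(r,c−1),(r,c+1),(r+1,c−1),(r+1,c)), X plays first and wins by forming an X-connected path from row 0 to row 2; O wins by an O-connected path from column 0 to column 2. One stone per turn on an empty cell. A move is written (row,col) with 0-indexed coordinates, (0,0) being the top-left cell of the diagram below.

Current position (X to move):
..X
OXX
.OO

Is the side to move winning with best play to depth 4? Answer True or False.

X winning at [..X/OXX/.OO]: True

p1 X@[..X/OXX/.OO]: (0,0)[X.X/OXX/.OO]-1 (0,1)[.XX/OXX/.OO]-1 (2,0)[..X/OXX/XOO]+1*
p2 O@[..X/OXX/XOO] terminal -1; root [..X/OXX/.OO] d4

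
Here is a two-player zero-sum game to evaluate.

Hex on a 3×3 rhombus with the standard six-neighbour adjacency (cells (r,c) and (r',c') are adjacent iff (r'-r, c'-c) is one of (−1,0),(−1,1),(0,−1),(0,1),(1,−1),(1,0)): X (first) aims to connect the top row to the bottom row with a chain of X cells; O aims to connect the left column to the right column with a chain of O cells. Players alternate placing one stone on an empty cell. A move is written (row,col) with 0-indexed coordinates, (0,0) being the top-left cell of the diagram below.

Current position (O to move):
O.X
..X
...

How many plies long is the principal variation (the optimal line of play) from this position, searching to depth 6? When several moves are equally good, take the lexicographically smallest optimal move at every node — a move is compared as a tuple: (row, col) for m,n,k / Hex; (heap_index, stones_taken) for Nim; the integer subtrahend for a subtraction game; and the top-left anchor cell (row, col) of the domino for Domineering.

PV length from [O.X/..X/...]: 6 plies

[O.X/..X/...] O move#1: (0,1):-1/OOX/..X/...*, (1,0):-1/O.X/O.X/..., (1,1):-1/O.X/.OX/..., (2,0):-1/O.X/..X/O.., (2,1):-1/O.X/..X/.O., (2,2):-1/O.X/..X/..O
[OOX/..X/...] X move#2: (1,0):+1/OOX/X.X/...*, (1,1):+1/OOX/.XX/..., (2,0):+1/OOX/..X/X.., (2,1):+1/OOX/..X/.X., (2,2):+1/OOX/..X/..X
[OOX/X.X/...] O move#3: (1,1):-1/OOX/XOX/...*, (2,0):-1/OOX/X.X/O.., (2,1):-1/OOX/X.X/.O., (2,2):-1/OOX/X.X/..O
[OOX/XOX/...] X move#4: (2,0):+1/OOX/XOX/X..*, (2,1):+1/OOX/XOX/.X., (2,2):+1/OOX/XOX/..X
[OOX/XOX/X..] O move#5: (2,1):-1/OOX/XOX/XO.*, (2,2):-1/OOX/XOX/X.O
[OOX/XOX/XO.] X move#6: (2,2):+1/OOX/XOX/XOX*
[OOX/XOX/XOX] end (terminal -1, O#7); searched O.X/..X/... to 6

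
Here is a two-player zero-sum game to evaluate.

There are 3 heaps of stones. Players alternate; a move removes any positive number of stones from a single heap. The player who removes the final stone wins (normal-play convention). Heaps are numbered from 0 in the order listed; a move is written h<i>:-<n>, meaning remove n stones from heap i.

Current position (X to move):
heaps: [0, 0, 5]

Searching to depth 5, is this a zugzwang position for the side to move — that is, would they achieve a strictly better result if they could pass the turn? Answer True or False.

[(0,0,5)] X move#1: h2:-1:-1/(0,0,4), h2:-2:-1/(0,0,3), h2:-3:-1/(0,0,2), h2:-4:-1/(0,0,1), h2:-5:+1/(0,0,0)*
[(0,0,0)] end (terminal -1, O#2); searched (0,0,5) to 5
pass branch (O moves first from the same position):
  | [(0,0,5)] O move#1: h2:-1:-1/(0,0,4), h2:-2:-1/(0,0,3), h2:-3:-1/(0,0,2), h2:-4:-1/(0,0,1), h2:-5:+1/(0,0,0)*
  | [(0,0,0)] end (terminal -1, X#2); searched (0,0,5) to 5
X moving scores +1; X passing scores -1

zugzwang((0,0,5), X) = False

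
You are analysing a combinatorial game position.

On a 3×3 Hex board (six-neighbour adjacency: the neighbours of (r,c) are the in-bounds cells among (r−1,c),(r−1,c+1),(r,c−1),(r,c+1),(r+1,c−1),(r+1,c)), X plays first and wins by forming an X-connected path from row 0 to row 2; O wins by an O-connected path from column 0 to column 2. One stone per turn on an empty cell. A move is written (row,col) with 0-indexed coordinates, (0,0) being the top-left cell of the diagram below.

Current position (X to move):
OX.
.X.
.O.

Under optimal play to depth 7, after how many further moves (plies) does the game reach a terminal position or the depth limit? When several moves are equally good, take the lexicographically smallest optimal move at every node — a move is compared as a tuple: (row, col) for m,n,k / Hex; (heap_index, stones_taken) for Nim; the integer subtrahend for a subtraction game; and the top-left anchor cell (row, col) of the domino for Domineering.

p1 X@[OX./.X./.O.]: (0,2)[OXX/.X./.O.]-1 (1,0)[OX./XX./.O.]-1 (1,2)[OX./.XX/.O.]+1* (2,0)[OX./.X./XO.]+1 (2,2)[OX./.X./.OX]+1
p2 O@[OX./.XX/.O.]: (0,2)[OXO/.XX/.O.]-1* (1,0)[OX./OXX/.O.]-1 (2,0)[OX./.XX/OO.]-1 (2,2)[OX./.XX/.OO]-1
p3 X@[OXO/.XX/.O.]: (1,0)[OXO/XXX/.O.]+1* (2,0)[OXO/.XX/XO.]+1 (2,2)[OXO/.XX/.OX]+1
p4 O@[OXO/XXX/.O.]: (2,0)[OXO/XXX/OO.]-1* (2,2)[OXO/XXX/.OO]-1
p5 X@[OXO/XXX/OO.]: (2,2)[OXO/XXX/OOX]+1*
p6 O@[OXO/XXX/OOX] terminal -1; root [OX./.X./.O.] d7

PV length from [OX./.X./.O.]: 5 plies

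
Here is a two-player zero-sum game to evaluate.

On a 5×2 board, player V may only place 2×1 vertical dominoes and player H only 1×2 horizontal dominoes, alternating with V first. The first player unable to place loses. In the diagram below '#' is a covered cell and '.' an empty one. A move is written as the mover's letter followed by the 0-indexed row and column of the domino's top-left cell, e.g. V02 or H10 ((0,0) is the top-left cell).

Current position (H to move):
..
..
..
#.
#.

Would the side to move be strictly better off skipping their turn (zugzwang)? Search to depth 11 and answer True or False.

zugzwang(../../../#./#., H) = False

p1 H@[../../../#./#.]: H00[##/../../#./#.]-1 H10[../##/../#./#.]+1* H20[../../##/#./#.]-1
p2 V@[../##/../#./#.]: V21[../##/.#/##/#.]-1* V31[../##/../##/##]-1
p3 H@[../##/.#/##/#.]: H00[##/##/.#/##/#.]+1*
p4 V@[##/##/.#/##/#.] terminal -1; root [../../../#./#.] d11
pass branch (V moves first from the same position):
  | p1 V@[../../../#./#.]: V00[#./#./../#./#.]+1* V01[.#/.#/../#./#.]+1 V10[../#./#./#./#.]+1 V11[../.#/.#/#./#.]+1 V21[../../.#/##/#.]-1 V31[../../../##/##]-1
  | p2 H@[#./#./../#./#.]: H20[#./#./##/#./#.]-1*
  | p3 V@[#./#./##/#./#.]: V01[##/##/##/#./#.]+1* V31[#./#./##/##/##]+1
  | p4 H@[##/##/##/#./#.] terminal -1; root [../../../#./#.] d11
H moving scores +1; H passing scores -1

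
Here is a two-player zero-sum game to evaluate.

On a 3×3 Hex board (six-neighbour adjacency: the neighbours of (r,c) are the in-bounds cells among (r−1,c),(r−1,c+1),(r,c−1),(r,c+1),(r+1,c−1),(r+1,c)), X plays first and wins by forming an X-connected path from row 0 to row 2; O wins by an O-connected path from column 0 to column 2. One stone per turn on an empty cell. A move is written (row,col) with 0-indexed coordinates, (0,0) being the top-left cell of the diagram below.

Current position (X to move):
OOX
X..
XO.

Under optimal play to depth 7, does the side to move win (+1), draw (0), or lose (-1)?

ply 1, X at OOX/X../XO. | (1,1)=+1→OOX/XX./XO.*; (1,2)=+1→OOX/X.X/XO.; (2,2)=+1→OOX/X../XOX
ply 2: OOX/XX./XO. is terminal -1 (O); from OOX/X../XO. depth 7

value(OOX/X../XO., X) = +1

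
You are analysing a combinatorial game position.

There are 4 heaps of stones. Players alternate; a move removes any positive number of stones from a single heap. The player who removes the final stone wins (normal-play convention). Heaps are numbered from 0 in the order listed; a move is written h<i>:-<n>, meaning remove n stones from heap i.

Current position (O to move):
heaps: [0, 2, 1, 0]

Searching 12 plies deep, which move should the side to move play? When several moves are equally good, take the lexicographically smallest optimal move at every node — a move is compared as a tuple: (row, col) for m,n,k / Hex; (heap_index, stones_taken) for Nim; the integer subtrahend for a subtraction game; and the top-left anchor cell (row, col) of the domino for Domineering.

O's best at [(0,2,1,0)]: h1:-1

p1 O@[(0,2,1,0)]: h1:-1[(0,1,1,0)]+1* h1:-2[(0,0,1,0)]-1 h2:-1[(0,2,0,0)]-1
p2 X@[(0,1,1,0)]: h1:-1[(0,0,1,0)]-1* h2:-1[(0,1,0,0)]-1
p3 O@[(0,0,1,0)]: h2:-1[(0,0,0,0)]+1*
p4 X@[(0,0,0,0)] terminal -1; root [(0,2,1,0)] d12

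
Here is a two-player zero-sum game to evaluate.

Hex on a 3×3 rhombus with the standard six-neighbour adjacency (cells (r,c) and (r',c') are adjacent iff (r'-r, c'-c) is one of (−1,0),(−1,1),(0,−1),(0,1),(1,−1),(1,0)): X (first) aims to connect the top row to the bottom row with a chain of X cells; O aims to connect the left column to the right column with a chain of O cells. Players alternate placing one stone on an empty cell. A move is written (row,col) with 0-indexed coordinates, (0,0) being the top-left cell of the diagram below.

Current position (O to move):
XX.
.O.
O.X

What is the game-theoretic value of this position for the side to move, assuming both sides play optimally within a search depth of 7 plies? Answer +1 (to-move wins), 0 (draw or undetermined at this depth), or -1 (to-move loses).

[XX./.O./O.X] O move#1: (0,2):+1/XXO/.O./O.X*, (1,0):+1/XX./OO./O.X, (1,2):+1/XX./.OO/O.X, (2,1):+1/XX./.O./OOX
[XXO/.O./O.X] end (terminal -1, X#2); searched XX./.O./O.X to 7

value(XX./.O./O.X, O) = +1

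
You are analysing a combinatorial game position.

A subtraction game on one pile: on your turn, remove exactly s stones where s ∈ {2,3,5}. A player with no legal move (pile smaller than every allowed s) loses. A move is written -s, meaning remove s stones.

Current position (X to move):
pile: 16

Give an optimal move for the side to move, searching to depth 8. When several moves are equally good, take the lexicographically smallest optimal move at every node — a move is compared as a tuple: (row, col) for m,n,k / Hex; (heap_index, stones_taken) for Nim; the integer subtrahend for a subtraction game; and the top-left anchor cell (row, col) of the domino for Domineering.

ply 1, X at 16 | -2=+1→14*; -3=-1→13; -5=-1→11
ply 2, O at 14 | -2=-1→12*; -3=-1→11; -5=-1→9
ply 3, X at 12 | -2=-1→10; -3=-1→9; -5=+1→7*
ply 4, O at 7 | -2=-1→5*; -3=-1→4; -5=-1→2
ply 5, X at 5 | -2=-1→3; -3=-1→2; -5=+1→0*
ply 6: 0 is terminal -1 (O); from 16 depth 8

X's best at [16]: -2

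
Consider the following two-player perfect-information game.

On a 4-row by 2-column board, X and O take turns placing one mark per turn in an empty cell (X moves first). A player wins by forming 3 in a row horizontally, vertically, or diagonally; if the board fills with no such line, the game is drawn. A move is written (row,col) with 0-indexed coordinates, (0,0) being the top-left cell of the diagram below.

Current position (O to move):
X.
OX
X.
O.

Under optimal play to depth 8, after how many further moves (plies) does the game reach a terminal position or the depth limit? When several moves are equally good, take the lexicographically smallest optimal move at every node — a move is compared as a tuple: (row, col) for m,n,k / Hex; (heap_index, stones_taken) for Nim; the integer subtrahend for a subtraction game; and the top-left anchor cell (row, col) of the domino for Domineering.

p1 O@[X./OX/X./O.]: (0,1)[XO/OX/X./O.]+0* (2,1)[X./OX/XO/O.]+0 (3,1)[X./OX/X./OO]+0
p2 X@[XO/OX/X./O.]: (2,1)[XO/OX/XX/O.]+0* (3,1)[XO/OX/X./OX]+0
p3 O@[XO/OX/XX/O.]: (3,1)[XO/OX/XX/OO]+0*
p4 X@[XO/OX/XX/OO] terminal +0; root [X./OX/X./O.] d8

PV length from [X./OX/X./O.]: 3 plies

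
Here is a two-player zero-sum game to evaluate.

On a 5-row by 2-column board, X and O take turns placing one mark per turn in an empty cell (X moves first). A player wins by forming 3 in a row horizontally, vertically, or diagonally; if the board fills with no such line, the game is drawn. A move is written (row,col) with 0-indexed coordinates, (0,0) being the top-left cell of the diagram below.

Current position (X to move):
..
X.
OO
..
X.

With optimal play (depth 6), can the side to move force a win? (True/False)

X winning at [../X./OO/../X.]: False

p1 X@[../X./OO/../X.]: (0,0)[X./X./OO/../X.]-1 (0,1)[.X/X./OO/../X.]-1 (1,1)[../XX/OO/../X.]+0* (3,0)[../X./OO/X./X.]-1 (3,1)[../X./OO/.X/X.]+0 (4,1)[../X./OO/../XX]-1
p2 O@[../XX/OO/../X.]: (0,0)[O./XX/OO/../X.]+0* (0,1)[.O/XX/OO/../X.]+0 (3,0)[../XX/OO/O./X.]+0 (3,1)[../XX/OO/.O/X.]+0 (4,1)[../XX/OO/../XO]+0
p3 X@[O./XX/OO/../X.]: (0,1)[OX/XX/OO/../X.]+0* (3,0)[O./XX/OO/X./X.]+0 (3,1)[O./XX/OO/.X/X.]+0 (4,1)[O./XX/OO/../XX]+0
p4 O@[OX/XX/OO/../X.]: (3,0)[OX/XX/OO/O./X.]+0* (3,1)[OX/XX/OO/.O/X.]+0 (4,1)[OX/XX/OO/../XO]+0
p5 X@[OX/XX/OO/O./X.]: (3,1)[OX/XX/OO/OX/X.]+0* (4,1)[OX/XX/OO/O./XX]+0
p6 O@[OX/XX/OO/OX/X.]: (4,1)[OX/XX/OO/OX/XO]+0*
p7 X@[OX/XX/OO/OX/XO] terminal +0; root [../X./OO/../X.] d6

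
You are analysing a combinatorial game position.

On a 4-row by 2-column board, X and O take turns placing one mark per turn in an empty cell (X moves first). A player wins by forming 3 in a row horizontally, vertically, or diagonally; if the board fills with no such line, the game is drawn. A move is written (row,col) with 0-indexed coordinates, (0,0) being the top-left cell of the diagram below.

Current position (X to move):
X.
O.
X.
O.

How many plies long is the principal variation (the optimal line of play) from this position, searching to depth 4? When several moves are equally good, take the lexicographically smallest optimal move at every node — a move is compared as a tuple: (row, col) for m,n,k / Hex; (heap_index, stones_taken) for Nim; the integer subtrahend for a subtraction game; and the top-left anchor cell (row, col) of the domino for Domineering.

p1 X@[X./O./X./O.]: (0,1)[XX/O./X./O.]+0* (1,1)[X./OX/X./O.]+0 (2,1)[X./O./XX/O.]+0 (3,1)[X./O./X./OX]+0
p2 O@[XX/O./X./O.]: (1,1)[XX/OO/X./O.]+0* (2,1)[XX/O./XO/O.]+0 (3,1)[XX/O./X./OO]+0
p3 X@[XX/OO/X./O.]: (2,1)[XX/OO/XX/O.]+0* (3,1)[XX/OO/X./OX]+0
p4 O@[XX/OO/XX/O.]: (3,1)[XX/OO/XX/OO]+0*
p5 X@[XX/OO/XX/OO] terminal +0; root [X./O./X./O.] d4

PV length from [X./O./X./O.]: 4 plies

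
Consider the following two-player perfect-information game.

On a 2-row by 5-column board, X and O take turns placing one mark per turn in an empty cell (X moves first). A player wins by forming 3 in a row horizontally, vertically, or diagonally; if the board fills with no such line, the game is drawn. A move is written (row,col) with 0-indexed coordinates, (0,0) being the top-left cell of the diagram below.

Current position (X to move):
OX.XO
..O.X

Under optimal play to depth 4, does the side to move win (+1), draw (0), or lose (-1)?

value(OX.XO/..O.X, X) = +1

[OX.XO/..O.X] X move#1: (0,2):+1/OXXXO/..O.X*, (1,0):+0/OX.XO/X.O.X, (1,1):+0/OX.XO/.XO.X, (1,3):+0/OX.XO/..OXX
[OXXXO/..O.X] end (terminal -1, O#2); searched OX.XO/..O.X to 4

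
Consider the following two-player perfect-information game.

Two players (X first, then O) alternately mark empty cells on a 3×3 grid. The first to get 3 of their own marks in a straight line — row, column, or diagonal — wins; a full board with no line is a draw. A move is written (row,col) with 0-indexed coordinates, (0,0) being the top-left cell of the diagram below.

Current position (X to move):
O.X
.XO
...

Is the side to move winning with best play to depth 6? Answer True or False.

[O.X/.XO/...] X move#1: (0,1):+1/OXX/.XO/...*, (1,0):+0/O.X/XXO/..., (2,0):+1/O.X/.XO/X.., (2,1):+1/O.X/.XO/.X., (2,2):+0/O.X/.XO/..X
[OXX/.XO/...] O move#2: (1,0):-1/OXX/OXO/...*, (2,0):-1/OXX/.XO/O.., (2,1):-1/OXX/.XO/.O., (2,2):-1/OXX/.XO/..O
[OXX/OXO/...] X move#3: (2,0):+1/OXX/OXO/X..*, (2,1):+1/OXX/OXO/.X., (2,2):-1/OXX/OXO/..X
[OXX/OXO/X..] end (terminal -1, O#4); searched O.X/.XO/... to 6

X winning at [O.X/.XO/...]: True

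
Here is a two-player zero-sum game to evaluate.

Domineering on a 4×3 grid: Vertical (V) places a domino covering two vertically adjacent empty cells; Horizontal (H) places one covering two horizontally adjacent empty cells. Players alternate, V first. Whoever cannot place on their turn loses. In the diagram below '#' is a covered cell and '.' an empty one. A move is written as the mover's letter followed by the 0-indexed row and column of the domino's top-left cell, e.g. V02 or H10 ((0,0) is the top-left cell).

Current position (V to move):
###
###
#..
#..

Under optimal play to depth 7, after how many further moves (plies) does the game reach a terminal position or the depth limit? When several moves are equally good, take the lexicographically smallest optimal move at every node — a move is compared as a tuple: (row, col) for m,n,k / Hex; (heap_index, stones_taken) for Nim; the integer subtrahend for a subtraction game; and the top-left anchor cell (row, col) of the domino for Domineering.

PV length from [###/###/#../#..]: 1 ply

p1 V@[###/###/#../#..]: V21[###/###/##./##.]+1* V22[###/###/#.#/#.#]+1
p2 H@[###/###/##./##.] terminal -1; root [###/###/#../#..] d7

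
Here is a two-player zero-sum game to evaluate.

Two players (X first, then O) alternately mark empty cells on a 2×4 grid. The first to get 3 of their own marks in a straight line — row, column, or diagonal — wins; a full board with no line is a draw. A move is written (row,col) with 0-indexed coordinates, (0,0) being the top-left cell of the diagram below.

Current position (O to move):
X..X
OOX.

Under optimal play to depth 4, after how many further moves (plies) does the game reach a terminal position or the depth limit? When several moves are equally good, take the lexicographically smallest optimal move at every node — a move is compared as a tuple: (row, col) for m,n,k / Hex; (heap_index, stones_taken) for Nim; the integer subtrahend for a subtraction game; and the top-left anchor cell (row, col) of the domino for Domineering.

PV length from [X..X/OOX.]: 3 plies

p1 O@[X..X/OOX.]: (0,1)[XO.X/OOX.]+0* (0,2)[X.OX/OOX.]+0 (1,3)[X..X/OOXO]+0
p2 X@[XO.X/OOX.]: (0,2)[XOXX/OOX.]+0* (1,3)[XO.X/OOXX]+0
p3 O@[XOXX/OOX.]: (1,3)[XOXX/OOXO]+0*
p4 X@[XOXX/OOXO] terminal +0; root [X..X/OOX.] d4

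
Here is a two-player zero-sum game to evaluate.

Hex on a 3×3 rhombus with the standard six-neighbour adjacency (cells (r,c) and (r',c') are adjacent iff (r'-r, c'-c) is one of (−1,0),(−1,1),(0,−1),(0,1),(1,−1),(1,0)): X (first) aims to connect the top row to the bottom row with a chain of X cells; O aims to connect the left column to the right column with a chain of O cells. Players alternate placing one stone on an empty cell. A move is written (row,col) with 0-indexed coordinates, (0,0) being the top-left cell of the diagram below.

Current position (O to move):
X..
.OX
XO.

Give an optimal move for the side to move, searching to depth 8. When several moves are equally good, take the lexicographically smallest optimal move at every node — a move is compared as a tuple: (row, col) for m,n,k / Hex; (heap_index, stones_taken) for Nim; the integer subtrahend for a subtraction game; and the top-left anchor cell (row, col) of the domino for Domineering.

O's best at [X../.OX/XO.]: (1,0)

ply 1, O at X../.OX/XO. | (0,1)=-1→XO./.OX/XO.; (0,2)=-1→X.O/.OX/XO.; (1,0)=+1→X../OOX/XO.*; (2,2)=-1→X../.OX/XOO
ply 2, X at X../OOX/XO. | (0,1)=-1→XX./OOX/XO.*; (0,2)=-1→X.X/OOX/XO.; (2,2)=-1→X../OOX/XOX
ply 3, O at XX./OOX/XO. | (0,2)=+1→XXO/OOX/XO.*; (2,2)=+1→XX./OOX/XOO
ply 4: XXO/OOX/XO. is terminal -1 (X); from X../.OX/XO. depth 8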